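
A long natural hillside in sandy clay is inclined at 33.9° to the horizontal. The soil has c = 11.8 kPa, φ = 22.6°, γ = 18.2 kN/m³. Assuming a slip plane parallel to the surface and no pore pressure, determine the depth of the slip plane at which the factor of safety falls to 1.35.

z = 1.92 m

Setting FS = 1.35 in FS = [c + γz cos²β tanφ] / [γz sinβ cosβ] and solving for z:
z = c / [γ cosβ (FS·sinβ − cosβ·tanφ)]
  = 11.8 / [18.2·cos33.9°·(1.35·sin33.9° − cos33.9°·tan22.6°)]
  = 11.8 / [18.2·0.8300·(1.35·0.5577 − 0.8300·0.4163)]
  = 11.8 / 6.1551 = 1.917 m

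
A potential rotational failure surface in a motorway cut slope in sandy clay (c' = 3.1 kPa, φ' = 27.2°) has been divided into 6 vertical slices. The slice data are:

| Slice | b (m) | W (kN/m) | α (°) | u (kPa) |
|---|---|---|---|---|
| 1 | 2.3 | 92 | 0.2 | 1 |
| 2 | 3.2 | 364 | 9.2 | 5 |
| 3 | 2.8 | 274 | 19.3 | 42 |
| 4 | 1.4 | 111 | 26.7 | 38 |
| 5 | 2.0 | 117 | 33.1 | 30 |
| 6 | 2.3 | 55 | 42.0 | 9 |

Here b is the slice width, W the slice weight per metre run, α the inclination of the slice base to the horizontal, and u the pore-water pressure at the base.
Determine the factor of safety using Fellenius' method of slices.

Ordinary method of slices: FS = Σ[c'·Δl_i + (W_i cosα_i − u_i·Δl_i)·tanφ'] / Σ W_i sinα_i, with Δl_i = b_i / cosα_i.
Slice 1: Δl = 2.3/cos0.2° = 2.300 m; N'_1 = 92·cos0.2° − 1·2.300 = 89.7; c'Δl = 7.13; W sinα = 0.3
Slice 2: Δl = 3.2/cos9.2° = 3.242 m; N'_2 = 364·cos9.2° − 5·3.242 = 343.1; c'Δl = 10.05; W sinα = 58.2
Slice 3: Δl = 2.8/cos19.3° = 2.967 m; N'_3 = 274·cos19.3° − 42·2.967 = 134.0; c'Δl = 9.20; W sinα = 90.6
Slice 4: Δl = 1.4/cos26.7° = 1.567 m; N'_4 = 111·cos26.7° − 38·1.567 = 39.6; c'Δl = 4.86; W sinα = 49.9
Slice 5: Δl = 2.0/cos33.1° = 2.387 m; N'_5 = 117·cos33.1° − 30·2.387 = 26.4; c'Δl = 7.40; W sinα = 63.9
Slice 6: Δl = 2.3/cos42.0° = 3.095 m; N'_6 = 55·cos42.0° − 9·3.095 = 13.0; c'Δl = 9.59; W sinα = 36.8
Σc'Δl = 48.2 kN/m; ΣN' = 645.8 kN/m; ΣW sinα = 299.6 kN/m
Resisting = 48.2 + 645.8·tan27.2° = 48.2 + 331.9 = 380.1 kN/m
FS = 380.1 / 299.6 = 1.269

FS = 1.27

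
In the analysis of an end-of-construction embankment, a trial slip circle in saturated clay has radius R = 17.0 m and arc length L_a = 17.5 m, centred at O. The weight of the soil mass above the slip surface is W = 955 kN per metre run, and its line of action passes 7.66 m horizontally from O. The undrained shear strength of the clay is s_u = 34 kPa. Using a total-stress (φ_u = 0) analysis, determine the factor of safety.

FS = 1.38

Taking moments about the centre O, the resisting moment is provided by the undrained shear strength acting along the arc:
M_R = s_u·L_a·R = 34·17.50·17.0 = 10115.0 kN·m/m
M_D = W·d = 955·7.66 = 7315.3 kN·m/m
FS = M_R / M_D = 10115.0 / 7315.3 = 1.383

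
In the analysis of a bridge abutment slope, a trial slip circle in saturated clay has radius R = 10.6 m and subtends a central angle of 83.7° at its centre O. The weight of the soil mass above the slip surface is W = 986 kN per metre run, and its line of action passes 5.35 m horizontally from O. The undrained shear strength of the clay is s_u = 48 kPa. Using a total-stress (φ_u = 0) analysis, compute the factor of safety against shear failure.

FS = 1.49

Taking moments about the centre O, the resisting moment is provided by the undrained shear strength acting along the arc:
Arc length L_a = R·θ = 10.6·(83.7°·π/180) = 10.6·1.4608 = 15.48 m
M_R = s_u·L_a·R = 48·15.48·10.6 = 7878.7 kN·m/m
M_D = W·d = 986·5.35 = 5275.1 kN·m/m
FS = M_R / M_D = 7878.7 / 5275.1 = 1.494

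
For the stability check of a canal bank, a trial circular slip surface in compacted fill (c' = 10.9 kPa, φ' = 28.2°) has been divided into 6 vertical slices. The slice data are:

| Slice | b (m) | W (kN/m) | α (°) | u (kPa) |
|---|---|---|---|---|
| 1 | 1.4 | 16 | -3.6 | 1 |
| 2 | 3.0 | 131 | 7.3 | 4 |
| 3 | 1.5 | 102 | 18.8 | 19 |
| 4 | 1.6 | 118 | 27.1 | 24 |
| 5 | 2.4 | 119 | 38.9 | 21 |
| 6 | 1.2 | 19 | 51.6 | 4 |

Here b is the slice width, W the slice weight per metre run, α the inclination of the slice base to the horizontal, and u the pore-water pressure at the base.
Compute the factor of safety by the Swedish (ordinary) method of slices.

FS = 1.55

Ordinary method of slices: FS = Σ[c'·Δl_i + (W_i cosα_i − u_i·Δl_i)·tanφ'] / Σ W_i sinα_i, with Δl_i = b_i / cosα_i.
Slice 1: Δl = 1.4/cos(-3.6°) = 1.403 m; N'_1 = 16·cos(-3.6°) − 1·1.403 = 14.6; c'Δl = 15.29; W sinα = -1.0
Slice 2: Δl = 3.0/cos7.3° = 3.025 m; N'_2 = 131·cos7.3° − 4·3.025 = 117.8; c'Δl = 32.97; W sinα = 16.6
Slice 3: Δl = 1.5/cos18.8° = 1.585 m; N'_3 = 102·cos18.8° − 19·1.585 = 66.5; c'Δl = 17.27; W sinα = 32.9
Slice 4: Δl = 1.6/cos27.1° = 1.797 m; N'_4 = 118·cos27.1° − 24·1.797 = 61.9; c'Δl = 19.59; W sinα = 53.8
Slice 5: Δl = 2.4/cos38.9° = 3.084 m; N'_5 = 119·cos38.9° − 21·3.084 = 27.8; c'Δl = 33.61; W sinα = 74.7
Slice 6: Δl = 1.2/cos51.6° = 1.932 m; N'_6 = 19·cos51.6° − 4·1.932 = 4.1; c'Δl = 21.06; W sinα = 14.9
Σc'Δl = 139.8 kN/m; ΣN' = 292.7 kN/m; ΣW sinα = 191.9 kN/m
Resisting = 139.8 + 292.7·tan28.2° = 139.8 + 156.9 = 296.7 kN/m
FS = 296.7 / 191.9 = 1.546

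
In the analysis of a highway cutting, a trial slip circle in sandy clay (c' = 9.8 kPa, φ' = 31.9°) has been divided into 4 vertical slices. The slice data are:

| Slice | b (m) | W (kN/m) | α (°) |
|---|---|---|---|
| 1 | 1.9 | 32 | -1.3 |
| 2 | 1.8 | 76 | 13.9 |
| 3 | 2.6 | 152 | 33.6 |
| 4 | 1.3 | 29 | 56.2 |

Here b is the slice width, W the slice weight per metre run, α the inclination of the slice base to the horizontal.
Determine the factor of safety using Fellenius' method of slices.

FS = 1.95

Ordinary method of slices: FS = Σ[c'·Δl_i + (W_i cosα_i)·tanφ'] / Σ W_i sinα_i, with Δl_i = b_i / cosα_i.
Slice 1: Δl = 1.9/cos(-1.3°) = 1.900 m; N'_1 = 32·cos(-1.3°) = 32.0; c'Δl = 18.62; W sinα = -0.7
Slice 2: Δl = 1.8/cos13.9° = 1.854 m; N'_2 = 76·cos13.9° = 73.8; c'Δl = 18.17; W sinα = 18.3
Slice 3: Δl = 2.6/cos33.6° = 3.122 m; N'_3 = 152·cos33.6° = 126.6; c'Δl = 30.59; W sinα = 84.1
Slice 4: Δl = 1.3/cos56.2° = 2.337 m; N'_4 = 29·cos56.2° = 16.1; c'Δl = 22.90; W sinα = 24.1
Σc'Δl = 90.3 kN/m; ΣN' = 248.5 kN/m; ΣW sinα = 125.7 kN/m
Resisting = 90.3 + 248.5·tan31.9° = 90.3 + 154.7 = 245.0 kN/m
FS = 245.0 / 125.7 = 1.948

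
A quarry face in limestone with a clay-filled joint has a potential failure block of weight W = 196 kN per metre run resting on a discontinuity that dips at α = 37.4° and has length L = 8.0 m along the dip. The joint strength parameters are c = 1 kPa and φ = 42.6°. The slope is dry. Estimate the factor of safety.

Resolving the block weight along and normal to the plane and applying the Mohr–Coulomb strength on the joint:
N' = W cosα = 196·cos37.4° = 155.7 kN/m
Driving force T = W sinα = 196·sin37.4° = 119.0 kN/m
Resisting force R = c·L + N'·tanφ = 1·8.0 + 155.7·tan42.6° = 8.0 + 143.2 = 151.2 kN/m
FS = R / T = 151.2 / 119.0 = 1.270

FS = 1.27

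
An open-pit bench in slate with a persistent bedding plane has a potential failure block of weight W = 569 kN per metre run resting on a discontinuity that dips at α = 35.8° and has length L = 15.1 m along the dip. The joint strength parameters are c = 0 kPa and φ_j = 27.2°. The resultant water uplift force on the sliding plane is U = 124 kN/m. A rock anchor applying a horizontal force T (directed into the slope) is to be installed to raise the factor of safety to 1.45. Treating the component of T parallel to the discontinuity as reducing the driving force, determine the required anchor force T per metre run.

Resolving forces along and normal to the sliding plane, with the horizontal anchor force T adding T·sinα to the effective normal force and T·cosα acting up the plane against the driving force:
FS = [cL + (W cosα − U + T sinα) tanφ_j] / [W sinα − T cosα]
Without the anchor: N' = 337.5 kN/m, driving T_d = 332.8 kN/m, resisting R = 0·15.1 + 337.5·tan27.2° = 173.4 kN/m, FS = 0.52.
Setting FS = 1.45 and solving for T:
1.45·(332.8 − T cos35.8°) = 173.4 + T sin35.8°·tan27.2°
T·(sin35.8°·tan27.2° + 1.45·cos35.8°) = 1.45·332.8 − 173.4
T·(0.5850·0.5139 + 1.45·0.8111) = 482.6 − 173.4 = 309.2
T·1.4767 = 309.2
T = 209.4 kN/m

T = 209 kN/m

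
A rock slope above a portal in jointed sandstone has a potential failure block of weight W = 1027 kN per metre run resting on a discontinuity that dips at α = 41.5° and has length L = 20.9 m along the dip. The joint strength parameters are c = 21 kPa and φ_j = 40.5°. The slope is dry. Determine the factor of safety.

FS = 1.61

Resolving the block weight along and normal to the plane and applying the Mohr–Coulomb strength on the joint:
N' = W cosα = 1027·cos41.5° = 769.2 kN/m
Driving force T = W sinα = 1027·sin41.5° = 680.5 kN/m
Resisting force R = c·L + N'·tanφ_j = 21·20.9 + 769.2·tan40.5° = 438.9 + 656.9 = 1095.8 kN/m
FS = R / T = 1095.8 / 680.5 = 1.610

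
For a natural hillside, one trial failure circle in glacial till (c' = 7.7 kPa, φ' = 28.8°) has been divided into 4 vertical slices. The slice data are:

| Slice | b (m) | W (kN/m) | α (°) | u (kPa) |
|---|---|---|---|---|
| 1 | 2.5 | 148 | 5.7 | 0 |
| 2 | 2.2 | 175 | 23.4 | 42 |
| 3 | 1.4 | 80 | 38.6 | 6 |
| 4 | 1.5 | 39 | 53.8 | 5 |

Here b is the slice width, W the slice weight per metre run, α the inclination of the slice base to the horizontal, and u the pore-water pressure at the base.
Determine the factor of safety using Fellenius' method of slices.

Ordinary method of slices: FS = Σ[c'·Δl_i + (W_i cosα_i − u_i·Δl_i)·tanφ'] / Σ W_i sinα_i, with Δl_i = b_i / cosα_i.
Slice 1: Δl = 2.5/cos5.7° = 2.512 m; N'_1 = 148·cos5.7° − 0·2.512 = 147.3; c'Δl = 19.35; W sinα = 14.7
Slice 2: Δl = 2.2/cos23.4° = 2.397 m; N'_2 = 175·cos23.4° − 42·2.397 = 59.9; c'Δl = 18.46; W sinα = 69.5
Slice 3: Δl = 1.4/cos38.6° = 1.791 m; N'_3 = 80·cos38.6° − 6·1.791 = 51.8; c'Δl = 13.79; W sinα = 49.9
Slice 4: Δl = 1.5/cos53.8° = 2.540 m; N'_4 = 39·cos53.8° − 5·2.540 = 10.3; c'Δl = 19.56; W sinα = 31.5
Σc'Δl = 71.2 kN/m; ΣN' = 269.3 kN/m; ΣW sinα = 165.6 kN/m
Resisting = 71.2 + 269.3·tan28.8° = 71.2 + 148.1 = 219.2 kN/m
FS = 219.2 / 165.6 = 1.324

FS = 1.32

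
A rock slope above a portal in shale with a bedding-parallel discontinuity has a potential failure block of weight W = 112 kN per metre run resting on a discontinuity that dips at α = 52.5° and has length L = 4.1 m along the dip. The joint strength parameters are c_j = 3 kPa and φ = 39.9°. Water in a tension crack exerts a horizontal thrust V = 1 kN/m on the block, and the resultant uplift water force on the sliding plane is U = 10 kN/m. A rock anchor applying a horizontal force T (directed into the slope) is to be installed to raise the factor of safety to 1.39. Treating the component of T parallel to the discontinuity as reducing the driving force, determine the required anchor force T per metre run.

T = 42 kN/m

Resolving forces along and normal to the sliding plane, with the horizontal anchor force T adding T·sinα to the effective normal force and T·cosα acting up the plane against the driving force:
FS = [c_jL + (W cosα − U − V sinα + T sinα) tanφ] / [W sinα + V cosα − T cosα]
Without the anchor: N' = 57.4 kN/m, driving T_d = 89.5 kN/m, resisting R = 3·4.1 + 57.4·tan39.9° = 60.3 kN/m, FS = 0.67.
Setting FS = 1.39 and solving for T:
1.39·(89.5 − T cos52.5°) = 60.3 + T sin52.5°·tan39.9°
T·(sin52.5°·tan39.9° + 1.39·cos52.5°) = 1.39·89.5 − 60.3
T·(0.7934·0.8361 + 1.39·0.6088) = 124.4 − 60.3 = 64.1
T·1.5095 = 64.1
T = 42.4 kN/m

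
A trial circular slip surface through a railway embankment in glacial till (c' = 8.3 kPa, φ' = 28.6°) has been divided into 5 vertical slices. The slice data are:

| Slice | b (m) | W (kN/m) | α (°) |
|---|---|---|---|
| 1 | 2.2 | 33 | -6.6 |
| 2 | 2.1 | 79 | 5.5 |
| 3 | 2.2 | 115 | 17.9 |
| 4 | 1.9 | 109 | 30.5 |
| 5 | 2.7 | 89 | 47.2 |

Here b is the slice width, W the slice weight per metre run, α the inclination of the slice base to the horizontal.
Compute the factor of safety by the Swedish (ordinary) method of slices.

Ordinary method of slices: FS = Σ[c'·Δl_i + (W_i cosα_i)·tanφ'] / Σ W_i sinα_i, with Δl_i = b_i / cosα_i.
Slice 1: Δl = 2.2/cos(-6.6°) = 2.215 m; N'_1 = 33·cos(-6.6°) = 32.8; c'Δl = 18.38; W sinα = -3.8
Slice 2: Δl = 2.1/cos5.5° = 2.110 m; N'_2 = 79·cos5.5° = 78.6; c'Δl = 17.51; W sinα = 7.6
Slice 3: Δl = 2.2/cos17.9° = 2.312 m; N'_3 = 115·cos17.9° = 109.4; c'Δl = 19.19; W sinα = 35.3
Slice 4: Δl = 1.9/cos30.5° = 2.205 m; N'_4 = 109·cos30.5° = 93.9; c'Δl = 18.30; W sinα = 55.3
Slice 5: Δl = 2.7/cos47.2° = 3.974 m; N'_5 = 89·cos47.2° = 60.5; c'Δl = 32.98; W sinα = 65.3
Σc'Δl = 106.4 kN/m; ΣN' = 375.2 kN/m; ΣW sinα = 159.7 kN/m
Resisting = 106.4 + 375.2·tan28.6° = 106.4 + 204.6 = 311.0 kN/m
FS = 311.0 / 159.7 = 1.947

FS = 1.95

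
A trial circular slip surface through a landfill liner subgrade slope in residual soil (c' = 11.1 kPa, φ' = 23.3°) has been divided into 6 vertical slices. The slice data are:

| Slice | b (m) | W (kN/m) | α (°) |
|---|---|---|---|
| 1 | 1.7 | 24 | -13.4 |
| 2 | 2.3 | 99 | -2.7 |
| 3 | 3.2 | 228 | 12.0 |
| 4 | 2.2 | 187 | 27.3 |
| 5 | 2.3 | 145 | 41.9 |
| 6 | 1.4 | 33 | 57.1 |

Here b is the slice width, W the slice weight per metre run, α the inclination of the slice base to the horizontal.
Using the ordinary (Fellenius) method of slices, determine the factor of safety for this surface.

Ordinary method of slices: FS = Σ[c'·Δl_i + (W_i cosα_i)·tanφ'] / Σ W_i sinα_i, with Δl_i = b_i / cosα_i.
Slice 1: Δl = 1.7/cos(-13.4°) = 1.748 m; N'_1 = 24·cos(-13.4°) = 23.3; c'Δl = 19.40; W sinα = -5.6
Slice 2: Δl = 2.3/cos(-2.7°) = 2.303 m; N'_2 = 99·cos(-2.7°) = 98.9; c'Δl = 25.56; W sinα = -4.7
Slice 3: Δl = 3.2/cos12.0° = 3.271 m; N'_3 = 228·cos12.0° = 223.0; c'Δl = 36.31; W sinα = 47.4
Slice 4: Δl = 2.2/cos27.3° = 2.476 m; N'_4 = 187·cos27.3° = 166.2; c'Δl = 27.48; W sinα = 85.8
Slice 5: Δl = 2.3/cos41.9° = 3.090 m; N'_5 = 145·cos41.9° = 107.9; c'Δl = 34.30; W sinα = 96.8
Slice 6: Δl = 1.4/cos57.1° = 2.577 m; N'_6 = 33·cos57.1° = 17.9; c'Δl = 28.61; W sinα = 27.7
Σc'Δl = 171.7 kN/m; ΣN' = 637.3 kN/m; ΣW sinα = 247.5 kN/m
Resisting = 171.7 + 637.3·tan23.3° = 171.7 + 274.5 = 446.1 kN/m
FS = 446.1 / 247.5 = 1.803

FS = 1.80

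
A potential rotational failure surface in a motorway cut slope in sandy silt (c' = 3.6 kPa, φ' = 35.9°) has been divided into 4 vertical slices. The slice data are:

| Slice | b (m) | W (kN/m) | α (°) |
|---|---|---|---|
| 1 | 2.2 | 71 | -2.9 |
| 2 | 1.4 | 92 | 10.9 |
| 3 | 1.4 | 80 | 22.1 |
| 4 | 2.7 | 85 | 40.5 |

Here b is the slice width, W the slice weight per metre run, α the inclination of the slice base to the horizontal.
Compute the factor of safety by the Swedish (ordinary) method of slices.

FS = 2.51

Ordinary method of slices: FS = Σ[c'·Δl_i + (W_i cosα_i)·tanφ'] / Σ W_i sinα_i, with Δl_i = b_i / cosα_i.
Slice 1: Δl = 2.2/cos(-2.9°) = 2.203 m; N'_1 = 71·cos(-2.9°) = 70.9; c'Δl = 7.93; W sinα = -3.6
Slice 2: Δl = 1.4/cos10.9° = 1.426 m; N'_2 = 92·cos10.9° = 90.3; c'Δl = 5.13; W sinα = 17.4
Slice 3: Δl = 1.4/cos22.1° = 1.511 m; N'_3 = 80·cos22.1° = 74.1; c'Δl = 5.44; W sinα = 30.1
Slice 4: Δl = 2.7/cos40.5° = 3.551 m; N'_4 = 85·cos40.5° = 64.6; c'Δl = 12.78; W sinα = 55.2
Σc'Δl = 31.3 kN/m; ΣN' = 300.0 kN/m; ΣW sinα = 99.1 kN/m
Resisting = 31.3 + 300.0·tan35.9° = 31.3 + 217.2 = 248.5 kN/m
FS = 248.5 / 99.1 = 2.507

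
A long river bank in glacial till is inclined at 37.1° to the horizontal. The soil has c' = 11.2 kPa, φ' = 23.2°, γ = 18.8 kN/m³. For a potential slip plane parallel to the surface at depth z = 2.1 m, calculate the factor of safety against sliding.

FS = 1.16

For an infinite slope with a slip plane parallel to the surface (no pore pressure): FS = [c' + γz cos²β tanφ'] / [γz sinβ cosβ].
γz = 18.8·2.1 = 39.48 kN/m²
Numerator = 11.2 + 39.48·cos²37.1°·tan23.2° = 11.2 + 39.48·0.6361·0.4286 = 21.964 kPa
Denominator = 39.48·sin37.1°·cos37.1° = 39.48·0.6032·0.7976 = 18.994 kPa
FS = 21.964 / 18.994 = 1.156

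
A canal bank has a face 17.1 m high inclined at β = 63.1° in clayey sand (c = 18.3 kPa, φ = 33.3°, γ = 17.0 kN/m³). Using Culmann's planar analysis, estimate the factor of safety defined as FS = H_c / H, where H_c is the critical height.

H_c = (4c/γ) · sinβ cosφ / [1 − cos(β − φ)]
    = (4·18.3/17.0) · sin63.1°·cos33.3° / [1 − cos29.8°]
    = 4.306 · 0.7454 / 0.1322 = 24.27 m
FS = H_c / H = 24.27 / 17.1 = 1.419

FS = 1.42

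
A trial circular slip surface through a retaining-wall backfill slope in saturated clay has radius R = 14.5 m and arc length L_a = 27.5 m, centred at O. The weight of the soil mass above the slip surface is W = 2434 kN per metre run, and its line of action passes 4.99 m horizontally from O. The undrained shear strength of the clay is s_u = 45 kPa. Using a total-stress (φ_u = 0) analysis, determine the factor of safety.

FS = 1.48

Taking moments about the centre O, the resisting moment is provided by the undrained shear strength acting along the arc:
M_R = s_u·L_a·R = 45·27.50·14.5 = 17943.8 kN·m/m
M_D = W·d = 2434·4.99 = 12145.7 kN·m/m
FS = M_R / M_D = 17943.8 / 12145.7 = 1.477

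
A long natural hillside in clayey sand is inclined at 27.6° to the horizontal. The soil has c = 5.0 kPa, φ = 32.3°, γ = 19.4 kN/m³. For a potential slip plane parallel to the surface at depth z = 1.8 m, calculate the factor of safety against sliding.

FS = 1.56

For an infinite slope with a slip plane parallel to the surface (no pore pressure): FS = [c + γz cos²β tanφ] / [γz sinβ cosβ].
γz = 19.4·1.8 = 34.92 kN/m²
Numerator = 5.0 + 34.92·cos²27.6°·tan32.3° = 5.0 + 34.92·0.7854·0.6322 = 22.337 kPa
Denominator = 34.92·sin27.6°·cos27.6° = 34.92·0.4633·0.8862 = 14.337 kPa
FS = 22.337 / 14.337 = 1.558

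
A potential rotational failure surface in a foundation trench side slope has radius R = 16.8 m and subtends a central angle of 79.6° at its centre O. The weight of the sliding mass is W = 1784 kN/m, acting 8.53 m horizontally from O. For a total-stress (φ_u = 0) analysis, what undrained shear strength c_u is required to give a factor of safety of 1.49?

FS = c_u·L_a·R / (W·d), so c_u = FS·W·d / (L_a·R).
Arc length L_a = R·θ = 16.8·(79.6°·π/180) = 16.8·1.3893 = 23.34 m
c_u = 1.49·1784·8.53 / (23.34·16.8) = 22674.1 / 392.11 = 57.83 kPa

c_u = 57.8 kPa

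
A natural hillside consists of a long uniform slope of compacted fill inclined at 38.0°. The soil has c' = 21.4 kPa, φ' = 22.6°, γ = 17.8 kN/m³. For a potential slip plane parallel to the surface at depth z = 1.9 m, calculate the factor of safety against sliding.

FS = 1.84

For an infinite slope with a slip plane parallel to the surface (no pore pressure): FS = [c' + γz cos²β tanφ'] / [γz sinβ cosβ].
γz = 17.8·1.9 = 33.82 kN/m²
Numerator = 21.4 + 33.82·cos²38.0°·tan22.6° = 21.4 + 33.82·0.6210·0.4163 = 30.142 kPa
Denominator = 33.82·sin38.0°·cos38.0° = 33.82·0.6157·0.7880 = 16.408 kPa
FS = 30.142 / 16.408 = 1.837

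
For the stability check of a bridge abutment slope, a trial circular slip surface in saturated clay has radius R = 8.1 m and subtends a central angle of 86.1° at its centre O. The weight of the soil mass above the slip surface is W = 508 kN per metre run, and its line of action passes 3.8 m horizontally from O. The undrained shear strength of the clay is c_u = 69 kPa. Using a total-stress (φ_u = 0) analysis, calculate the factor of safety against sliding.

FS = 3.52

Taking moments about the centre O, the resisting moment is provided by the undrained shear strength acting along the arc:
Arc length L_a = R·θ = 8.1·(86.1°·π/180) = 8.1·1.5027 = 12.17 m
M_R = c_u·L_a·R = 69·12.17·8.1 = 6803.0 kN·m/m
M_D = W·d = 508·3.8 = 1930.4 kN·m/m
FS = M_R / M_D = 6803.0 / 1930.4 = 3.524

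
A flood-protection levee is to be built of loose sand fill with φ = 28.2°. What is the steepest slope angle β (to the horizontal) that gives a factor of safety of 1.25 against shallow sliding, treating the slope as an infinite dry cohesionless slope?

β = 23.2°

For an infinite dry cohesionless slope FS = tanφ/tanβ, so tanβ = tanφ / FS.
tanβ = tan28.2° / 1.25 = 0.5362 / 1.25 = 0.4290
β = arctan(0.4290) = 23.22°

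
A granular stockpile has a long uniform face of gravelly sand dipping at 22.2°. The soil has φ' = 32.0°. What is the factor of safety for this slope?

FS = 1.53

For a dry cohesionless infinite slope the factor of safety is FS = tanφ' / tanβ.
FS = tan32.0° / tan22.2° = 0.6249 / 0.4081 = 1.531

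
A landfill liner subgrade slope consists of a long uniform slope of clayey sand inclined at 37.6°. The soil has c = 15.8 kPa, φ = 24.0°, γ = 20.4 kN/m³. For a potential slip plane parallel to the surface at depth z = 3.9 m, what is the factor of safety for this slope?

For an infinite slope with a slip plane parallel to the surface (no pore pressure): FS = [c + γz cos²β tanφ] / [γz sinβ cosβ].
γz = 20.4·3.9 = 79.56 kN/m²
Numerator = 15.8 + 79.56·cos²37.6°·tan24.0° = 15.8 + 79.56·0.6277·0.4452 = 38.035 kPa
Denominator = 79.56·sin37.6°·cos37.6° = 79.56·0.6101·0.7923 = 38.460 kPa
FS = 38.035 / 38.460 = 0.989

FS = 0.99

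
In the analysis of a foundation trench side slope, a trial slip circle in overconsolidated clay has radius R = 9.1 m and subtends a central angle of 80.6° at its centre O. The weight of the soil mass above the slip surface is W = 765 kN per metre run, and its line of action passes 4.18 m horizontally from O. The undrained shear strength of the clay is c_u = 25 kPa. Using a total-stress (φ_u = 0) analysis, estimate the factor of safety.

FS = 0.91

Taking moments about the centre O, the resisting moment is provided by the undrained shear strength acting along the arc:
Arc length L_a = R·θ = 9.1·(80.6°·π/180) = 9.1·1.4067 = 12.80 m
M_R = c_u·L_a·R = 25·12.80·9.1 = 2912.3 kN·m/m
M_D = W·d = 765·4.18 = 3197.7 kN·m/m
FS = M_R / M_D = 2912.3 / 3197.7 = 0.911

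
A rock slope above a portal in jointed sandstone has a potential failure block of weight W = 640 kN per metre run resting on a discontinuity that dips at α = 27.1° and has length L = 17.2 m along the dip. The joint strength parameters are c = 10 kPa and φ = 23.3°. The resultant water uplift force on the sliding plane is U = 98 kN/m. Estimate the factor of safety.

Resolving the block weight along and normal to the plane and applying the Mohr–Coulomb strength on the joint:
N' = W cosα − U = 640·cos27.1° − 98 = 471.7 kN/m
Driving force T = W sinα = 640·sin27.1° = 291.5 kN/m
Resisting force R = c·L + N'·tanφ = 10·17.2 + 471.7·tan23.3° = 172.0 + 203.2 = 375.2 kN/m
FS = R / T = 375.2 / 291.5 = 1.287

FS = 1.29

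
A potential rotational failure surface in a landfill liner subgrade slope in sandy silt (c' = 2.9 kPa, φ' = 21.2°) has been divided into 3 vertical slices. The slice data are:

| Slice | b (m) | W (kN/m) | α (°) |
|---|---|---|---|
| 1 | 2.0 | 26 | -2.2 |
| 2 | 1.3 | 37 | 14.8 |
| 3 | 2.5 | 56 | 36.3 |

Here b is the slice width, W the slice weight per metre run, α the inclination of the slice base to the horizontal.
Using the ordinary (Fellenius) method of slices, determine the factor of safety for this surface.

Ordinary method of slices: FS = Σ[c'·Δl_i + (W_i cosα_i)·tanφ'] / Σ W_i sinα_i, with Δl_i = b_i / cosα_i.
Slice 1: Δl = 2.0/cos(-2.2°) = 2.001 m; N'_1 = 26·cos(-2.2°) = 26.0; c'Δl = 5.80; W sinα = -1.0
Slice 2: Δl = 1.3/cos14.8° = 1.345 m; N'_2 = 37·cos14.8° = 35.8; c'Δl = 3.90; W sinα = 9.5
Slice 3: Δl = 2.5/cos36.3° = 3.102 m; N'_3 = 56·cos36.3° = 45.1; c'Δl = 9.00; W sinα = 33.2
Σc'Δl = 18.7 kN/m; ΣN' = 106.9 kN/m; ΣW sinα = 41.6 kN/m
Resisting = 18.7 + 106.9·tan21.2° = 18.7 + 41.5 = 60.2 kN/m
FS = 60.2 / 41.6 = 1.446

FS = 1.45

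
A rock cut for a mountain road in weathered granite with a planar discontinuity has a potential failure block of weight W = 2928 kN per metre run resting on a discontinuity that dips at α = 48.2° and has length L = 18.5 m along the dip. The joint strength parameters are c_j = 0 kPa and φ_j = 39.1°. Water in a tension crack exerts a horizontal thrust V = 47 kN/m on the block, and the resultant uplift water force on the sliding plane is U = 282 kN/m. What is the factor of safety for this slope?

FS = 0.60

Resolving the block weight along and normal to the plane and applying the Mohr–Coulomb strength on the joint:
N' = W cosα − U − V sinα = 2928·cos48.2° − 282 − 47·sin48.2° = 1634.6 kN/m
Driving force T = W sinα + V cosα = 2928·sin48.2° + 47·cos48.2° = 2214.1 kN/m
Resisting force R = c_j·L + N'·tanφ_j = 0·18.5 + 1634.6·tan39.1° = 0.0 + 1328.4 = 1328.4 kN/m
FS = R / T = 1328.4 / 2214.1 = 0.600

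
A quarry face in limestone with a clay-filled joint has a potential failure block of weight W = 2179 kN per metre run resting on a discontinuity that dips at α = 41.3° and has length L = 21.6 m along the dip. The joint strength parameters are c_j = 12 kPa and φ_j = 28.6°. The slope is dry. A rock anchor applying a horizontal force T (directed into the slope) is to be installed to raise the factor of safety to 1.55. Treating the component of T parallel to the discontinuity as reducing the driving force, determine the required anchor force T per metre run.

T = 707 kN/m

Resolving forces along and normal to the sliding plane, with the horizontal anchor force T adding T·sinα to the effective normal force and T·cosα acting up the plane against the driving force:
FS = [c_jL + (W cosα + T sinα) tanφ_j] / [W sinα − T cosα]
Without the anchor: N' = 1637.0 kN/m, driving T_d = 1438.1 kN/m, resisting R = 12·21.6 + 1637.0·tan28.6° = 1151.7 kN/m, FS = 0.80.
Setting FS = 1.55 and solving for T:
1.55·(1438.1 − T cos41.3°) = 1151.7 + T sin41.3°·tan28.6°
T·(sin41.3°·tan28.6° + 1.55·cos41.3°) = 1.55·1438.1 − 1151.7
T·(0.6600·0.5452 + 1.55·0.7513) = 2229.1 − 1151.7 = 1077.4
T·1.5243 = 1077.4
T = 706.8 kN/m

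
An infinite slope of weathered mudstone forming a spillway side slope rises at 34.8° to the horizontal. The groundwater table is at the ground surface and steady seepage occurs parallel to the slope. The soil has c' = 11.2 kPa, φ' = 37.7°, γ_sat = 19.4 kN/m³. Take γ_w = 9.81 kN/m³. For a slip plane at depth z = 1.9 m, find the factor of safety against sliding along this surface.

FS = 1.20

With seepage parallel to the slope and the water table at the surface, the effective normal stress on the slip plane uses the buoyant unit weight γ' = γ_sat − γ_w while the driving shear stress uses γ_sat:
FS = [c' + γ' z cos²β tanφ'] / [γ_sat z sinβ cosβ]
γ' = 19.4 − 9.81 = 9.59 kN/m³
Numerator = 11.2 + 9.59·1.9·cos²34.8°·tan37.7° = 11.2 + 9.59·1.9·0.6743·0.7729 = 20.696 kPa
Denominator = 19.4·1.9·sin34.8°·cos34.8° = 19.4·1.9·0.5707·0.8211 = 17.274 kPa
FS = 20.696 / 17.274 = 1.198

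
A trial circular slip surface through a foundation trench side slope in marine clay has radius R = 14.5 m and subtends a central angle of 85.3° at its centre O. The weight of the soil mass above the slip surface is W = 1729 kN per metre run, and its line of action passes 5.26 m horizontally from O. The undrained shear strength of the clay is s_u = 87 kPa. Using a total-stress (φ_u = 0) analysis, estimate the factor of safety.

FS = 2.99

Taking moments about the centre O, the resisting moment is provided by the undrained shear strength acting along the arc:
Arc length L_a = R·θ = 14.5·(85.3°·π/180) = 14.5·1.4888 = 21.59 m
M_R = s_u·L_a·R = 87·21.59·14.5 = 27232.1 kN·m/m
M_D = W·d = 1729·5.26 = 9094.5 kN·m/m
FS = M_R / M_D = 27232.1 / 9094.5 = 2.994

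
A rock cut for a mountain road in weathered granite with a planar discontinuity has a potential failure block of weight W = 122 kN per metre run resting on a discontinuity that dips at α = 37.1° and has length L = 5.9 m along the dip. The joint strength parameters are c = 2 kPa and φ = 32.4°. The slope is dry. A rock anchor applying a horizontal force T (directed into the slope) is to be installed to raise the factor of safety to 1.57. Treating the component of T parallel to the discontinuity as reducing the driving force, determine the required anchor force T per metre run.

Resolving forces along and normal to the sliding plane, with the horizontal anchor force T adding T·sinα to the effective normal force and T·cosα acting up the plane against the driving force:
FS = [cL + (W cosα + T sinα) tanφ] / [W sinα − T cosα]
Without the anchor: N' = 97.3 kN/m, driving T_d = 73.6 kN/m, resisting R = 2·5.9 + 97.3·tan32.4° = 73.6 kN/m, FS = 1.00.
Setting FS = 1.57 and solving for T:
1.57·(73.6 − T cos37.1°) = 73.6 + T sin37.1°·tan32.4°
T·(sin37.1°·tan32.4° + 1.57·cos37.1°) = 1.57·73.6 − 73.6
T·(0.6032·0.6346 + 1.57·0.7976) = 115.5 − 73.6 = 42.0
T·1.6350 = 42.0
T = 25.7 kN/m

T = 26 kN/m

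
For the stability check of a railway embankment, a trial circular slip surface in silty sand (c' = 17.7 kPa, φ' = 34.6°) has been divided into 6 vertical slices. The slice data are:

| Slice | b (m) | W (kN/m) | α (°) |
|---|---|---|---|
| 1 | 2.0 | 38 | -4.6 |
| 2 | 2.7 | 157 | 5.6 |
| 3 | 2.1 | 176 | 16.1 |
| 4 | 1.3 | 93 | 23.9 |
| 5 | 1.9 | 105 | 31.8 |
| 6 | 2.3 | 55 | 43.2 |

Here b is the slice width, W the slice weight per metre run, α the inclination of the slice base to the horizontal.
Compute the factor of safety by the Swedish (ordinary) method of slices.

Ordinary method of slices: FS = Σ[c'·Δl_i + (W_i cosα_i)·tanφ'] / Σ W_i sinα_i, with Δl_i = b_i / cosα_i.
Slice 1: Δl = 2.0/cos(-4.6°) = 2.006 m; N'_1 = 38·cos(-4.6°) = 37.9; c'Δl = 35.51; W sinα = -3.0
Slice 2: Δl = 2.7/cos5.6° = 2.713 m; N'_2 = 157·cos5.6° = 156.3; c'Δl = 48.02; W sinα = 15.3
Slice 3: Δl = 2.1/cos16.1° = 2.186 m; N'_3 = 176·cos16.1° = 169.1; c'Δl = 38.69; W sinα = 48.8
Slice 4: Δl = 1.3/cos23.9° = 1.422 m; N'_4 = 93·cos23.9° = 85.0; c'Δl = 25.17; W sinα = 37.7
Slice 5: Δl = 1.9/cos31.8° = 2.236 m; N'_5 = 105·cos31.8° = 89.2; c'Δl = 39.57; W sinα = 55.3
Slice 6: Δl = 2.3/cos43.2° = 3.155 m; N'_6 = 55·cos43.2° = 40.1; c'Δl = 55.85; W sinα = 37.7
Σc'Δl = 242.8 kN/m; ΣN' = 577.6 kN/m; ΣW sinα = 191.7 kN/m
Resisting = 242.8 + 577.6·tan34.6° = 242.8 + 398.4 = 641.3 kN/m
FS = 641.3 / 191.7 = 3.344

FS = 3.34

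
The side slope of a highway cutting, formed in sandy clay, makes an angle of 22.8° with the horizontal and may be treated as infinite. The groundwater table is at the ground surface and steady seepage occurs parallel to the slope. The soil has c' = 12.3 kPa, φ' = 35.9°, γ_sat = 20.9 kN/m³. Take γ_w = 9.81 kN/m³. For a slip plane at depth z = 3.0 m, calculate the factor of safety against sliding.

With seepage parallel to the slope and the water table at the surface, the effective normal stress on the slip plane uses the buoyant unit weight γ' = γ_sat − γ_w while the driving shear stress uses γ_sat:
FS = [c' + γ' z cos²β tanφ'] / [γ_sat z sinβ cosβ]
γ' = 20.9 − 9.81 = 11.09 kN/m³
Numerator = 12.3 + 11.09·3.0·cos²22.8°·tan35.9° = 12.3 + 11.09·3.0·0.8498·0.7239 = 32.767 kPa
Denominator = 20.9·3.0·sin22.8°·cos22.8° = 20.9·3.0·0.3875·0.9219 = 22.399 kPa
FS = 32.767 / 22.399 = 1.463

FS = 1.46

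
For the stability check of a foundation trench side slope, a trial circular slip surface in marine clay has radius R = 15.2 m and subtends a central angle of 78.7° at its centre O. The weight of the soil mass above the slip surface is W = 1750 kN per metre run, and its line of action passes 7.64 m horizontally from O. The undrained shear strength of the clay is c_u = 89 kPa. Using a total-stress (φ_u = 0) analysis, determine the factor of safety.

Taking moments about the centre O, the resisting moment is provided by the undrained shear strength acting along the arc:
Arc length L_a = R·θ = 15.2·(78.7°·π/180) = 15.2·1.3736 = 20.88 m
M_R = c_u·L_a·R = 89·20.88·15.2 = 28244.2 kN·m/m
M_D = W·d = 1750·7.64 = 13370.0 kN·m/m
FS = M_R / M_D = 28244.2 / 13370.0 = 2.113

FS = 2.11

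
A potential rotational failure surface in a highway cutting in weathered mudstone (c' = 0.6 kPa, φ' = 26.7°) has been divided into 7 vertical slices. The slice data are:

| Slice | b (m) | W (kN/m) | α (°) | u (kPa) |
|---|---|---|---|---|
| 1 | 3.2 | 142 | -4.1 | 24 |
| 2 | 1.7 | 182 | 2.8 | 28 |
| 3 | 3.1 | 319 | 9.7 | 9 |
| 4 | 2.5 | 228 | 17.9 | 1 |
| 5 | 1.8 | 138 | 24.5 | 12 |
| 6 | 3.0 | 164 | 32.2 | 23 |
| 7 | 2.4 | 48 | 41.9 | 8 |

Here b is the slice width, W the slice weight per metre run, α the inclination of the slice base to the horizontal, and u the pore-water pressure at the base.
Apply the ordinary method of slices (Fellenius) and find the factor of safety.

FS = 1.50

Ordinary method of slices: FS = Σ[c'·Δl_i + (W_i cosα_i − u_i·Δl_i)·tanφ'] / Σ W_i sinα_i, with Δl_i = b_i / cosα_i.
Slice 1: Δl = 3.2/cos(-4.1°) = 3.208 m; N'_1 = 142·cos(-4.1°) − 24·3.208 = 64.6; c'Δl = 1.92; W sinα = -10.2
Slice 2: Δl = 1.7/cos2.8° = 1.702 m; N'_2 = 182·cos2.8° − 28·1.702 = 134.1; c'Δl = 1.02; W sinα = 8.9
Slice 3: Δl = 3.1/cos9.7° = 3.145 m; N'_3 = 319·cos9.7° − 9·3.145 = 286.1; c'Δl = 1.89; W sinα = 53.7
Slice 4: Δl = 2.5/cos17.9° = 2.627 m; N'_4 = 228·cos17.9° − 1·2.627 = 214.3; c'Δl = 1.58; W sinα = 70.1
Slice 5: Δl = 1.8/cos24.5° = 1.978 m; N'_5 = 138·cos24.5° − 12·1.978 = 101.8; c'Δl = 1.19; W sinα = 57.2
Slice 6: Δl = 3.0/cos32.2° = 3.545 m; N'_6 = 164·cos32.2° − 23·3.545 = 57.2; c'Δl = 2.13; W sinα = 87.4
Slice 7: Δl = 2.4/cos41.9° = 3.224 m; N'_7 = 48·cos41.9° − 8·3.224 = 9.9; c'Δl = 1.93; W sinα = 32.1
Σc'Δl = 11.7 kN/m; ΣN' = 868.2 kN/m; ΣW sinα = 299.2 kN/m
Resisting = 11.7 + 868.2·tan26.7° = 11.7 + 436.7 = 448.3 kN/m
FS = 448.3 / 299.2 = 1.498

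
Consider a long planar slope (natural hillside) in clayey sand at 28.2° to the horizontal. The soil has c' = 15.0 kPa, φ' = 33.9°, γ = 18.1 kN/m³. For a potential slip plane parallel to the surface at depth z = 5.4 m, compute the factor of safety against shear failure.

For an infinite slope with a slip plane parallel to the surface (no pore pressure): FS = [c' + γz cos²β tanφ'] / [γz sinβ cosβ].
γz = 18.1·5.4 = 97.74 kN/m²
Numerator = 15.0 + 97.74·cos²28.2°·tan33.9° = 15.0 + 97.74·0.7767·0.6720 = 66.012 kPa
Denominator = 97.74·sin28.2°·cos28.2° = 97.74·0.4726·0.8813 = 40.705 kPa
FS = 66.012 / 40.705 = 1.622

FS = 1.62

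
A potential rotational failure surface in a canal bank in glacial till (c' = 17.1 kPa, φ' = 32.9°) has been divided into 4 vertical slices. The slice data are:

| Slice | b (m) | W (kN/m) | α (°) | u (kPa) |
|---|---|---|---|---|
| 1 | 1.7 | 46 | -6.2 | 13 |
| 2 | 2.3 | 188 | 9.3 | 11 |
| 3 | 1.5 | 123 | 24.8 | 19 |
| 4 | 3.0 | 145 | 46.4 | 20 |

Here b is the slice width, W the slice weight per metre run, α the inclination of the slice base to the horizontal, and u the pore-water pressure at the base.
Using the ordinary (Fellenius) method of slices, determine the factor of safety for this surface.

FS = 1.93

Ordinary method of slices: FS = Σ[c'·Δl_i + (W_i cosα_i − u_i·Δl_i)·tanφ'] / Σ W_i sinα_i, with Δl_i = b_i / cosα_i.
Slice 1: Δl = 1.7/cos(-6.2°) = 1.710 m; N'_1 = 46·cos(-6.2°) − 13·1.710 = 23.5; c'Δl = 29.24; W sinα = -5.0
Slice 2: Δl = 2.3/cos9.3° = 2.331 m; N'_2 = 188·cos9.3° − 11·2.331 = 159.9; c'Δl = 39.85; W sinα = 30.4
Slice 3: Δl = 1.5/cos24.8° = 1.652 m; N'_3 = 123·cos24.8° − 19·1.652 = 80.3; c'Δl = 28.26; W sinα = 51.6
Slice 4: Δl = 3.0/cos46.4° = 4.350 m; N'_4 = 145·cos46.4° − 20·4.350 = 13.0; c'Δl = 74.39; W sinα = 105.0
Σc'Δl = 171.7 kN/m; ΣN' = 276.6 kN/m; ΣW sinα = 182.0 kN/m
Resisting = 171.7 + 276.6·tan32.9° = 171.7 + 179.0 = 350.7 kN/m
FS = 350.7 / 182.0 = 1.927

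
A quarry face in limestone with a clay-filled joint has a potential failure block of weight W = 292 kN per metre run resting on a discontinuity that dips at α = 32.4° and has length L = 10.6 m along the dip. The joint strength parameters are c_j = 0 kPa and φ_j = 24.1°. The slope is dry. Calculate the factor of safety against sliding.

FS = 0.70

Resolving the block weight along and normal to the plane and applying the Mohr–Coulomb strength on the joint:
N' = W cosα = 292·cos32.4° = 246.5 kN/m
Driving force T = W sinα = 292·sin32.4° = 156.5 kN/m
Resisting force R = c_j·L + N'·tanφ_j = 0·10.6 + 246.5·tan24.1° = 0.0 + 110.3 = 110.3 kN/m
FS = R / T = 110.3 / 156.5 = 0.705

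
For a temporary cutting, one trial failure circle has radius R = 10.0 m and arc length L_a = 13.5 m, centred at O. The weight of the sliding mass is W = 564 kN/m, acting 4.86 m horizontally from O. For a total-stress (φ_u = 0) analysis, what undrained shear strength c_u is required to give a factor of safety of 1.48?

FS = c_u·L_a·R / (W·d), so c_u = FS·W·d / (L_a·R).
c_u = 1.48·564·4.86 / (13.50·10.0) = 4056.7 / 135.00 = 30.05 kPa

c_u = 30.0 kPa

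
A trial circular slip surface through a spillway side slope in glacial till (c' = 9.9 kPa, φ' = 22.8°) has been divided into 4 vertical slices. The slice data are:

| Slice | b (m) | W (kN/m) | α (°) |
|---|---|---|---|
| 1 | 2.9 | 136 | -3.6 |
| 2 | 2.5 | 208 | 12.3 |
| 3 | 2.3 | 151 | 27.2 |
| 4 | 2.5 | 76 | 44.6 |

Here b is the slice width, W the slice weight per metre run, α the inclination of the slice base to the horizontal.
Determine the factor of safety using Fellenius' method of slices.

Ordinary method of slices: FS = Σ[c'·Δl_i + (W_i cosα_i)·tanφ'] / Σ W_i sinα_i, with Δl_i = b_i / cosα_i.
Slice 1: Δl = 2.9/cos(-3.6°) = 2.906 m; N'_1 = 136·cos(-3.6°) = 135.7; c'Δl = 28.77; W sinα = -8.5
Slice 2: Δl = 2.5/cos12.3° = 2.559 m; N'_2 = 208·cos12.3° = 203.2; c'Δl = 25.33; W sinα = 44.3
Slice 3: Δl = 2.3/cos27.2° = 2.586 m; N'_3 = 151·cos27.2° = 134.3; c'Δl = 25.60; W sinα = 69.0
Slice 4: Δl = 2.5/cos44.6° = 3.511 m; N'_4 = 76·cos44.6° = 54.1; c'Δl = 34.76; W sinα = 53.4
Σc'Δl = 114.5 kN/m; ΣN' = 527.4 kN/m; ΣW sinα = 158.2 kN/m
Resisting = 114.5 + 527.4·tan22.8° = 114.5 + 221.7 = 336.1 kN/m
FS = 336.1 / 158.2 = 2.125

FS = 2.13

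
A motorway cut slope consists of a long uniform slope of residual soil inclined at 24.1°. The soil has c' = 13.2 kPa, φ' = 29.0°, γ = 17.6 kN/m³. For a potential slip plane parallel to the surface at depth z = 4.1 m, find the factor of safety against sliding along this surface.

For an infinite slope with a slip plane parallel to the surface (no pore pressure): FS = [c' + γz cos²β tanφ'] / [γz sinβ cosβ].
γz = 17.6·4.1 = 72.16 kN/m²
Numerator = 13.2 + 72.16·cos²24.1°·tan29.0° = 13.2 + 72.16·0.8333·0.5543 = 46.530 kPa
Denominator = 72.16·sin24.1°·cos24.1° = 72.16·0.4083·0.9128 = 26.897 kPa
FS = 46.530 / 26.897 = 1.730

FS = 1.73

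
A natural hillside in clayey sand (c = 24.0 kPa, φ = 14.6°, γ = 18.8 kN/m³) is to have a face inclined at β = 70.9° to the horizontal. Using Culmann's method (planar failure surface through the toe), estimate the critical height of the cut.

Culmann's analysis gives the critical failure plane at α_cr = (β + φ)/2 = (70.9 + 14.6)/2 = 42.8°, and the critical height
H_c = (4c/γ) · sinβ cosφ / [1 − cos(β − φ)]
    = (4·24.0/18.8) · sin70.9°·cos14.6° / [1 − cos(56.3°)]
    = 5.106 · 0.9449·0.9677 / [1 − 0.5548]
    = 5.106 · 0.9144 / 0.4452
    = 10.49 m

H_c = 10.49 m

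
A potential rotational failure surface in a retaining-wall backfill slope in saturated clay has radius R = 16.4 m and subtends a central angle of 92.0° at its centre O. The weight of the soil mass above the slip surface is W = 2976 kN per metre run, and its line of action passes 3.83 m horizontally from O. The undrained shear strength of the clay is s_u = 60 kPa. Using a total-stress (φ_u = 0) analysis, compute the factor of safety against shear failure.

Taking moments about the centre O, the resisting moment is provided by the undrained shear strength acting along the arc:
Arc length L_a = R·θ = 16.4·(92.0°·π/180) = 16.4·1.6057 = 26.33 m
M_R = s_u·L_a·R = 60·26.33·16.4 = 25912.2 kN·m/m
M_D = W·d = 2976·3.83 = 11398.1 kN·m/m
FS = M_R / M_D = 25912.2 / 11398.1 = 2.273

FS = 2.27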